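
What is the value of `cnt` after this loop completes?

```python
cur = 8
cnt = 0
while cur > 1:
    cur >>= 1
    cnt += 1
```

Count right shifts until 1
`cnt` takes the values: 0 → 1 → 2 → 3

Answer: 3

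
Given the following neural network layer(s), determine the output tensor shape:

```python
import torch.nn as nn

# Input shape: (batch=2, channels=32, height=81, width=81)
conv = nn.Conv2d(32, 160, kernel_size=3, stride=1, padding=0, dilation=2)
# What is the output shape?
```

Input: (2, 32, 81, 81) -> Output: (2, 160, 77, 77)

Answer: (2, 160, 77, 77)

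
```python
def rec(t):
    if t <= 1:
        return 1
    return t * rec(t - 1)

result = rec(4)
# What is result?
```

rec(4) = 4 * 3 * 2 * 1 = 24

Answer: 24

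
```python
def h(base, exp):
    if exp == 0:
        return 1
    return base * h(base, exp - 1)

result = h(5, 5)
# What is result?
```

h(5, 5) = 5 * 5 * 5 * 5 * 5 = 3125

Answer: 3125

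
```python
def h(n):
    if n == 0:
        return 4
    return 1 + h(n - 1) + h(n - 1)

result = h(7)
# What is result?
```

h(n) = 1 + 2·h(n-1), h(0)=4. Closed form: (4+1)·2^7 - 1 = 639.

Answer: 639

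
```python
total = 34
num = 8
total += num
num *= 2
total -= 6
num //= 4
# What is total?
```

Trace:
`total = 34` → total = 34
`num = 8` → num = 8
`total += num` → total = 42
`num *= 2` → num = 16
`total -= 6` → total = 36
`num //= 4` → num = 4
So total = 36

Answer: 36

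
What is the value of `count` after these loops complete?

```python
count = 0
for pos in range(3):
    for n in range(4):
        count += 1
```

3 * 4 = 12
`count` takes the values: 0 → 1 → 2 → 3 → 4 → 5 → 6 → 7 → 8 → 9 → 10 → 11 → 12

Answer: 12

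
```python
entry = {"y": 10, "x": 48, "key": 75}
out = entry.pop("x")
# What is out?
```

Trace:
`entry = {"y": 10, "x": 48, "key": 75}` → entry = {'y': 10, 'x': 48, 'key': 75}
`out = entry.pop("x")` → entry = {'y': 10, 'key': 75}; out = 48
So out = 48

Answer: 48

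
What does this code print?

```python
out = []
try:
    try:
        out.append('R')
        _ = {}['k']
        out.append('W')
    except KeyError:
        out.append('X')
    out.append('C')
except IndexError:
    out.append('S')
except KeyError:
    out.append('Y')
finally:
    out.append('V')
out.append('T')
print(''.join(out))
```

Execution trace: 'R' (inner try body) → 'X' (inner except KeyError) → 'C' (try body, no exception) → 'V' (finally) → 'T' (after the try/except). Output: RXCVT

Answer: RXCVT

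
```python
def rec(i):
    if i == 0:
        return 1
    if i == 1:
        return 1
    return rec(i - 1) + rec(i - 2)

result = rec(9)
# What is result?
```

Build up from base cases: rec(0)=1, rec(1)=1, rec(2)=2, rec(3)=3, rec(4)=5, rec(5)=8, rec(6)=13, ..., rec(9)=55

Answer: 55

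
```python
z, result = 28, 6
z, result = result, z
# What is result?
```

Trace:
`z, result = 28, 6` → z = 28; result = 6
`z, result = result, z` → z = 6; result = 28
So result = 28

Answer: 28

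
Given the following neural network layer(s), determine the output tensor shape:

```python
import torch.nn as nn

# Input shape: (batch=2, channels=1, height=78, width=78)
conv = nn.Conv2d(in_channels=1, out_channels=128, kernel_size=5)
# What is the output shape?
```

Input: (2, 1, 78, 78) -> Output: (2, 128, 74, 74)

Answer: (2, 128, 74, 74)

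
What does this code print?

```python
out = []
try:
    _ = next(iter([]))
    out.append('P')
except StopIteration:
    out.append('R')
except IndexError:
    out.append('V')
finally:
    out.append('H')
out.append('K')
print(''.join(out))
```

Execution trace: 'R' (except StopIteration) → 'H' (finally) → 'K' (after the try/except). Output: RHK

Answer: RHK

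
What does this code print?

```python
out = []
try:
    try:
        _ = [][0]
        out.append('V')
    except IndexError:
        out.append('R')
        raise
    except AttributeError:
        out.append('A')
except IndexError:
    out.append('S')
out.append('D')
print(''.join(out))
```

Execution trace: 'R' (inner except IndexError) → 'S' (outer except IndexError) → 'D' (after the try/except). Output: RSD

Answer: RSD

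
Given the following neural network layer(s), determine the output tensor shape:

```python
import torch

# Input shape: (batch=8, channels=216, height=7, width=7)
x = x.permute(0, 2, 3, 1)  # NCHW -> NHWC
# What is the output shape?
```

Input: (8, 216, 7, 7) -> Output: (8, 7, 7, 216)

Answer: (8, 7, 7, 216)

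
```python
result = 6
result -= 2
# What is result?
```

Trace:
`result = 6` → result = 6
`result -= 2` → result = 4
So result = 4

Answer: 4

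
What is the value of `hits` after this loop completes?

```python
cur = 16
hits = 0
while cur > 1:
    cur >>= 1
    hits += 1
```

Count right shifts until 1
`hits` takes the values: 0 → 1 → 2 → 3 → 4

Answer: 4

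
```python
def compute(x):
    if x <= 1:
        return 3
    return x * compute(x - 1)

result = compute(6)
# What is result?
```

compute(6) = 6 * 5 * 4 * 3 * 2 * 3 = 2160

Answer: 2160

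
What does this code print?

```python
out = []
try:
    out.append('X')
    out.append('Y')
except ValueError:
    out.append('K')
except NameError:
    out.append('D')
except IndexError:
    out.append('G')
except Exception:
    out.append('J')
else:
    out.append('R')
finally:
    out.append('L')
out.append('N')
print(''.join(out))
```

Execution trace: 'X' (try body) → 'Y' (try body, no exception) → 'R' (else) → 'L' (finally) → 'N' (after the try/except). Output: XYRLN

Answer: XYRLN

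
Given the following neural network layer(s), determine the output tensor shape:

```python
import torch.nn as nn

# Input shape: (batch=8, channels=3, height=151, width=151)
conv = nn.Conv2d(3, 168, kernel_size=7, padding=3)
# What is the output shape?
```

Input: (8, 3, 151, 151) -> Output: (8, 168, 151, 151)

Answer: (8, 168, 151, 151)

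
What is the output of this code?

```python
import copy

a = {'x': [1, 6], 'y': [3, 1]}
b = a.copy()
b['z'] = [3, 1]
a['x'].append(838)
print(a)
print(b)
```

Key concept: shallow copy of dict with mutable values.
Step by step:
`a = {'x': [1, 6], 'y': [3, 1]}` → a = {'x': [1, 6], 'y': [3, 1]}
`b = a.copy()` → b = {'x': [1, 6], 'y': [3, 1]}
`b['z'] = [3, 1]` → b = {'x': [1, 6], 'y': [3, 1], 'z': [3, 1]}
`a['x'].append(838)` → a = {'x': [1, 6, 838], 'y': [3, 1]}; b = {'x': [1, 6, 838], 'y': [3, 1], 'z': [3, 1]}
`print(a)` → prints {'x': [1, 6, 838], 'y': [3, 1]}
`print(b)` → prints {'x': [1, 6, 838], 'y': [3, 1], 'z': [3, 1]}

Answer:
{'x': [1, 6, 838], 'y': [3, 1]}
{'x': [1, 6, 838], 'y': [3, 1], 'z': [3, 1]}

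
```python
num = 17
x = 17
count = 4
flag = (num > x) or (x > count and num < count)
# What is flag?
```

Trace:
`num = 17` → num = 17
`x = 17` → x = 17
`count = 4` → count = 4
`flag = (num > x) or (x > count and num < count)` → flag = False
So flag = False

Answer: False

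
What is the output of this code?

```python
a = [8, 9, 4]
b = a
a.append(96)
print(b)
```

Key concept: basic list aliasing.
Step by step:
`a = [8, 9, 4]` → a = [8, 9, 4]
`b = a` → b = [8, 9, 4] (same object as a)
`a.append(96)` → a = [8, 9, 4, 96] (same object as b); b = [8, 9, 4, 96] (same object as a)
`print(b)` → prints [8, 9, 4, 96]

Answer: [8, 9, 4, 96]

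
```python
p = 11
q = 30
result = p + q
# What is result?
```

Trace:
`p = 11` → p = 11
`q = 30` → q = 30
`result = p + q` → result = 41
So result = 41

Answer: 41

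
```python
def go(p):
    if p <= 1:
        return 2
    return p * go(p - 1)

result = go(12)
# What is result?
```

go(12) = 12 * 11 * 10 * 9 * 8 * 7 * 6 * 5 * 4 * 3 * 2 * 2 = 958003200

Answer: 958003200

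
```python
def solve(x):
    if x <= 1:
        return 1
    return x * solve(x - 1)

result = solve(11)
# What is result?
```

solve(11) = 11 * 10 * 9 * 8 * 7 * 6 * 5 * 4 * 3 * 2 * 1 = 39916800

Answer: 39916800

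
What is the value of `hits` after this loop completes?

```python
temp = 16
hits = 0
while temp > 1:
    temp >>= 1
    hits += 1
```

Count right shifts until 1
`hits` takes the values: 0 → 1 → 2 → 3 → 4

Answer: 4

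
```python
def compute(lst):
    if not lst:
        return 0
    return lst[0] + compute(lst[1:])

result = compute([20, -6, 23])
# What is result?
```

20 + (-6) + 23 + 0 = 37

Answer: 37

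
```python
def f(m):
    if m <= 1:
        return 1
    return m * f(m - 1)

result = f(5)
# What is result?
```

f(5) = 5 * 4 * 3 * 2 * 1 = 120

Answer: 120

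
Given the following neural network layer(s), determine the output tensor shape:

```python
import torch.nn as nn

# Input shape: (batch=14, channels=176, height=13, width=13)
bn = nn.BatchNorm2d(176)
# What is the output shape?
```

Input: (14, 176, 13, 13) -> Output: (14, 176, 13, 13)

Answer: (14, 176, 13, 13)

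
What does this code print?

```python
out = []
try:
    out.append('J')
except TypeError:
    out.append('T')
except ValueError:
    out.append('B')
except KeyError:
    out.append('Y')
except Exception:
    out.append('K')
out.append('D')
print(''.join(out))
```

Execution trace: 'J' (try body, no exception) → 'D' (after the try/except). Output: JD

Answer: JD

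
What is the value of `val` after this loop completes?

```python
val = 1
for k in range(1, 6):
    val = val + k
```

Start at 1, add 1 through 5
`val` takes the values: 1 → 2 → 4 → 7 → 11 → 16

Answer: 16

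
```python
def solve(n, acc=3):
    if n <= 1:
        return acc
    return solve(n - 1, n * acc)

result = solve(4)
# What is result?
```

Accumulator trace (n, acc): (4, 3) -> (3, 12) -> (2, 36) -> (1, 72) -> return 72

Answer: 72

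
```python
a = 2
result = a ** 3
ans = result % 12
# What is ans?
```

Trace:
`a = 2` → a = 2
`result = a ** 3` → result = 8
`ans = result % 12` → ans = 8
So ans = 8

Answer: 8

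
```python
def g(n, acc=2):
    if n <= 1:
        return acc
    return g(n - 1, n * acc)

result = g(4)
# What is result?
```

Accumulator trace (n, acc): (4, 2) -> (3, 8) -> (2, 24) -> (1, 48) -> return 48

Answer: 48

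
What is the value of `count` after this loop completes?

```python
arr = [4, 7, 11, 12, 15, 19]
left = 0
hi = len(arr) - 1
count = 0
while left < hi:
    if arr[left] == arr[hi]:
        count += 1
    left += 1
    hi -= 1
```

Count matching pairs from ends
`count` takes the values: 0

Answer: 0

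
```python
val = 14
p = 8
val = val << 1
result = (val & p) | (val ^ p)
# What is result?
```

Trace:
`val = 14` → val = 14
`p = 8` → p = 8
`val = val << 1` → val = 28
`result = (val & p) | (val ^ p)` → result = 28
So result = 28

Answer: 28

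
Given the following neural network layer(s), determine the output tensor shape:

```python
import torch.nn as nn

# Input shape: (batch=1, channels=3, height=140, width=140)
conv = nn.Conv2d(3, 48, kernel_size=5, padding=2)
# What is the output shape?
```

Input: (1, 3, 140, 140) -> Output: (1, 48, 140, 140)

Answer: (1, 48, 140, 140)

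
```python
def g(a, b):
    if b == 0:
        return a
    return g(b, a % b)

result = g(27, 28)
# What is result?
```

g(27, 28) -> g(28, 27) -> g(27, 1) -> g(1, 0) -> 1

Answer: 1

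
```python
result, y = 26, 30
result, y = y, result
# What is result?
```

Trace:
`result, y = 26, 30` → result = 26; y = 30
`result, y = y, result` → result = 30; y = 26
So result = 30

Answer: 30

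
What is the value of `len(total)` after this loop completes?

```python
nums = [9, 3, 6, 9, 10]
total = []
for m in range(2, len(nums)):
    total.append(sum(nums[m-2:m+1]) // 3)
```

Number of 3-element averages
`total` takes the values: [] → [6] → [6, 6] → [6, 6, 8]
So `len(total)` = 3

Answer: 3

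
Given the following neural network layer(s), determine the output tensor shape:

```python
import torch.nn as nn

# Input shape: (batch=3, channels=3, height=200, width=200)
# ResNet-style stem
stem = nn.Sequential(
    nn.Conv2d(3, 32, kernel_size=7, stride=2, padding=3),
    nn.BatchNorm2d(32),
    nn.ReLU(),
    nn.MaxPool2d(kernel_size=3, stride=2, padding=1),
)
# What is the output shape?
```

Input: (3, 3, 200, 200) -> after Conv2d 7x7 stride=2: (3, 32, 100, 100) -> Output: (3, 32, 50, 50)

Answer: (3, 32, 50, 50)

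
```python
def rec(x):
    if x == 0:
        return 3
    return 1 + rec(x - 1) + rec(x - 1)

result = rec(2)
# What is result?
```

rec(x) = 1 + 2·rec(x-1), rec(0)=3. Closed form: (3+1)·2^2 - 1 = 15.

Answer: 15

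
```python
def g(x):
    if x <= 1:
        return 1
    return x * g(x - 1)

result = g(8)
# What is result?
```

g(8) = 8 * 7 * 6 * 5 * 4 * 3 * 2 * 1 = 40320

Answer: 40320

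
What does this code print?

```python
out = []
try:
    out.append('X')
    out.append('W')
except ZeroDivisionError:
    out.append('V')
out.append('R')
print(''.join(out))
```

Execution trace: 'X' (try body) → 'W' (try body, no exception) → 'R' (after the try/except). Output: XWR

Answer: XWR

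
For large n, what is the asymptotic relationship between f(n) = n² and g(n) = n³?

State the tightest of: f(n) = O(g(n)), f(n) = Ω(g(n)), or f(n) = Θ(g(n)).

n² vs n³: f(n) = O(g(n)) but not Ω(g(n)) — n³ grows strictly faster than n².

Answer: f(n) = O(g(n)) but not Ω(g(n)) — n³ grows strictly faster than n².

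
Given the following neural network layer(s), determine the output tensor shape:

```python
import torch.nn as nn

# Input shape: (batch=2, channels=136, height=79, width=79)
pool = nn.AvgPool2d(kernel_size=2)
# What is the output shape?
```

Input: (2, 136, 79, 79) -> Output: (2, 136, 39, 39)

Answer: (2, 136, 39, 39)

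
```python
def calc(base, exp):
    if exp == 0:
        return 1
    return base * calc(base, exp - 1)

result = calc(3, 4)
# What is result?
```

calc(3, 4) = 3 * 3 * 3 * 3 = 81

Answer: 81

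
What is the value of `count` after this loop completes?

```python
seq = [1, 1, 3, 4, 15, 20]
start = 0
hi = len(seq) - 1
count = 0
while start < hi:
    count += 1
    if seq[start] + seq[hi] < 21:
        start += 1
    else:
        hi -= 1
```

Steps to find pair summing to 21
`count` takes the values: 0 → 1 → 2 → 3 → 4 → 5

Answer: 5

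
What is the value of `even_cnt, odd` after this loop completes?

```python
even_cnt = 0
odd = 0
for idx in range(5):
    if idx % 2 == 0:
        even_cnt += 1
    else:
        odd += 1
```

Count evens and odds in range(5)
`even_cnt, odd` takes the values: (0, 0) → (1, 0) → (1, 1) → (2, 1) → (2, 2) → (3, 2)

Answer: 3, 2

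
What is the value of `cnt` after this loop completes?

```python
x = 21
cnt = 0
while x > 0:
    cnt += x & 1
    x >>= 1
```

Count set bits in 21 (binary: 0b10101)
`cnt` takes the values: 0 → 1 → 2 → 3

Answer: 3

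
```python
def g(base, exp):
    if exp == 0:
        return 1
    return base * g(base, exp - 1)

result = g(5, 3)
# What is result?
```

g(5, 3) = 5 * 5 * 5 = 125

Answer: 125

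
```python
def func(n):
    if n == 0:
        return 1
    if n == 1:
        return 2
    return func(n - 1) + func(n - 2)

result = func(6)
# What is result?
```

Build up from base cases: func(0)=1, func(1)=2, func(2)=3, func(3)=5, func(4)=8, func(5)=13, func(6)=21

Answer: 21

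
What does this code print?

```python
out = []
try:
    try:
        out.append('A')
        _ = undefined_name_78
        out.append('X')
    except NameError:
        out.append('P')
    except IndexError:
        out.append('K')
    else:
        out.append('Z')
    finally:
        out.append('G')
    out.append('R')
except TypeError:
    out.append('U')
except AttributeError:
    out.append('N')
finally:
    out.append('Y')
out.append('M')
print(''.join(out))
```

Execution trace: 'A' (inner try body) → 'P' (inner except NameError) → 'G' (inner finally) → 'R' (try body, no exception) → 'Y' (finally) → 'M' (after the try/except). Output: APGRYM

Answer: APGRYM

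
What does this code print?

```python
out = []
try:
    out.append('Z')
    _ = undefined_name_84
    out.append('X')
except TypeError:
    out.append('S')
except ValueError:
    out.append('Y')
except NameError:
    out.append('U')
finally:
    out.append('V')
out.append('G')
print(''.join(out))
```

Execution trace: 'Z' (try body) → 'U' (except NameError) → 'V' (finally) → 'G' (after the try/except). Output: ZUVG

Answer: ZUVG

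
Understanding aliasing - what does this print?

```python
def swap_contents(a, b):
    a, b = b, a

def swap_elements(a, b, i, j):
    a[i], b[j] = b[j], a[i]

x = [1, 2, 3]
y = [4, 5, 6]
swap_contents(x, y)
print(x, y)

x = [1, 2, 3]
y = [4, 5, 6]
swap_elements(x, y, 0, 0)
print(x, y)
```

Key concept: parameter rebinding vs mutation.
Step by step:
`x = [1, 2, 3]` → x = [1, 2, 3]
`y = [4, 5, 6]` → y = [4, 5, 6]
`swap_contents(x, y)` → no visible change to tracked variables
`print(x, y)` → prints [1, 2, 3] [4, 5, 6]
`x = [1, 2, 3]` → x = [1, 2, 3]
`y = [4, 5, 6]` → y = [4, 5, 6]
`swap_elements(x, y, 0, 0)` → x = [4, 2, 3]; y = [1, 5, 6]
`print(x, y)` → prints [4, 2, 3] [1, 5, 6]

Answer:
[1, 2, 3] [4, 5, 6]
[4, 2, 3] [1, 5, 6]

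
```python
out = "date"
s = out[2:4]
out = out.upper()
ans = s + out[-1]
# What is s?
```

Trace:
`out = "date"` → out = 'date'
`s = out[2:4]` → s = 'te'
`out = out.upper()` → out = 'DATE'
`ans = s + out[-1]` → ans = 'teE'
So s = 'te'

Answer: 'te'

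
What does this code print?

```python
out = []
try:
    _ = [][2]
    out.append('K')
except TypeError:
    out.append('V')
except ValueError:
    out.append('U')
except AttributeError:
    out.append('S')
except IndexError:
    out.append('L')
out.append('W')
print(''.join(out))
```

Execution trace: 'L' (except IndexError) → 'W' (after the try/except). Output: LW

Answer: LW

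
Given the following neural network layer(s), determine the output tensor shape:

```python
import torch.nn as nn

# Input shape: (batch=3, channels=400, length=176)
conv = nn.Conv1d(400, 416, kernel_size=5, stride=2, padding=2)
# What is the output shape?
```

Input: (3, 400, 176) -> Output: (3, 416, 88)

Answer: (3, 416, 88)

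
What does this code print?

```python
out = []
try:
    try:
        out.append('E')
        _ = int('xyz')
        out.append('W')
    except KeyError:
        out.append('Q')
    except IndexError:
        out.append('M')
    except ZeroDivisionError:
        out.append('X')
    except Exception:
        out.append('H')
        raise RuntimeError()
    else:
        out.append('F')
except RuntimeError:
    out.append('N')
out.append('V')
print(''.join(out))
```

Execution trace: 'E' (inner try body) → 'H' (inner except Exception) → 'N' (outer except RuntimeError) → 'V' (after the try/except). Output: EHNV

Answer: EHNV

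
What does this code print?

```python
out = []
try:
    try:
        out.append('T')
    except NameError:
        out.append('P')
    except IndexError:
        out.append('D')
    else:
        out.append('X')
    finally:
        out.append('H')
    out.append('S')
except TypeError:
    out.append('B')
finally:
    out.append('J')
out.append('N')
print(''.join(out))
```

Execution trace: 'T' (inner try body, no exception) → 'X' (inner else) → 'H' (inner finally) → 'S' (try body, no exception) → 'J' (finally) → 'N' (after the try/except). Output: TXHSJN

Answer: TXHSJN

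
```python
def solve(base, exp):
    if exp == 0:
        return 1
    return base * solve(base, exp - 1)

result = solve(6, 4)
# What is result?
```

solve(6, 4) = 6 * 6 * 6 * 6 = 1296

Answer: 1296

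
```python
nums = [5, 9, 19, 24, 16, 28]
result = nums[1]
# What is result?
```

Trace:
`nums = [5, 9, 19, 24, 16, 28]` → nums = [5, 9, 19, 24, 16, 28]
`result = nums[1]` → result = 9
So result = 9

Answer: 9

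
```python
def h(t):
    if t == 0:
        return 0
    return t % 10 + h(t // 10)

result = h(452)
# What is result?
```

Sum of digits of 452: 2 + 5 + 4 = 11

Answer: 11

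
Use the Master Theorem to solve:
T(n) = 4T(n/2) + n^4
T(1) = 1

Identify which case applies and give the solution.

a=4, b=2, f(n)=n^4. log_2(4) = 2. Since c=4 > 2 and the regularity condition holds (4(n/2)^4 = (4/2^4)n^4 with 4/2^4 < 1), Case 3 applies: T(n) = Θ(f(n)) = O(n^4).

Answer: O(n^4) - Case 3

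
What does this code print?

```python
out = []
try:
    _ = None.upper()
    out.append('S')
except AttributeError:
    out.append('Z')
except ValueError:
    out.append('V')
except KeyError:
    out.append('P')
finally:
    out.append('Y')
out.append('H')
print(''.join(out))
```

Execution trace: 'Z' (except AttributeError) → 'Y' (finally) → 'H' (after the try/except). Output: ZYH

Answer: ZYH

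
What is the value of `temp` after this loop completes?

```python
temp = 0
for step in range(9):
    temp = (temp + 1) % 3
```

Increment mod 3, 9 times = 0
`temp` takes the values: 0 → 1 → 2 → 0 → 1 → 2 → 0 → 1 → 2 → 0

Answer: 0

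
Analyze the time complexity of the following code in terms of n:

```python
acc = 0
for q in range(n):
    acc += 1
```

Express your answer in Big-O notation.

Each loop level contributes: n. Multiplying the contributions gives O(n).

Answer: O(n)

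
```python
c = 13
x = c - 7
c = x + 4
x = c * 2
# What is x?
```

Trace:
`c = 13` → c = 13
`x = c - 7` → x = 6
`c = x + 4` → c = 10
`x = c * 2` → x = 20
So x = 20

Answer: 20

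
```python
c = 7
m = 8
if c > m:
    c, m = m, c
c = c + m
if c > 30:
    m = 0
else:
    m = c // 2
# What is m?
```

Trace:
`c = 7` → c = 7
`m = 8` → m = 8
`if c > m: ...` → c > m is False → no variable changes
`c = c + m` → c = 15
`if c > 30: ...` → c > 30 is False, take else branch → m = 7
So m = 7

Answer: 7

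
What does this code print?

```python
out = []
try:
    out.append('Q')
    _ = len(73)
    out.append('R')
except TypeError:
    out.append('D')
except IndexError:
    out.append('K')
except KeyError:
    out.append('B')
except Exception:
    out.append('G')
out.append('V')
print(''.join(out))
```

Execution trace: 'Q' (try body) → 'D' (except TypeError) → 'V' (after the try/except). Output: QDV

Answer: QDV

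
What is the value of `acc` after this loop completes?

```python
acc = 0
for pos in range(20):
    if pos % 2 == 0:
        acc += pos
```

Sum of even numbers 0 to 19
`acc` takes the values: 0 → 2 → 6 → 12 → 20 → 30 → 42 → 56 → 72 → 90

Answer: 90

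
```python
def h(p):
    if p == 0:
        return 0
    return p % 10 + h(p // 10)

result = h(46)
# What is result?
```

Sum of digits of 46: 6 + 4 = 10

Answer: 10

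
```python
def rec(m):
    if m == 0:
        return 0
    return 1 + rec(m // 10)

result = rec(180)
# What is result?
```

Count of digits of 180: 3

Answer: 3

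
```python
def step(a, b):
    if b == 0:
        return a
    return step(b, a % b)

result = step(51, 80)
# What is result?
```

step(51, 80) -> step(80, 51) -> step(51, 29) -> step(29, 22) -> step(22, 7) -> step(7, 1) -> step(1, 0) -> 1

Answer: 1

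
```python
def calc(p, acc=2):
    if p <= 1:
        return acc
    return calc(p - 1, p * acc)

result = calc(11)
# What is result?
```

Accumulator trace (n, acc): (11, 2) -> (10, 22) -> (9, 220) -> (8, 1980) -> (7, 15840) -> (6, 110880) -> (5, 665280) -> (4, 3326400) -> (3, 13305600) -> (2, 39916800) -> (1, 79833600) -> return 79833600

Answer: 79833600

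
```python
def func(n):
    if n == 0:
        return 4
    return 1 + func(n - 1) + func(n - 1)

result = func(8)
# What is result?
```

func(n) = 1 + 2·func(n-1), func(0)=4. Closed form: (4+1)·2^8 - 1 = 1279.

Answer: 1279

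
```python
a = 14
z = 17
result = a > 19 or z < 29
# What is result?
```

Trace:
`a = 14` → a = 14
`z = 17` → z = 17
`result = a > 19 or z < 29` → result = True
So result = True

Answer: True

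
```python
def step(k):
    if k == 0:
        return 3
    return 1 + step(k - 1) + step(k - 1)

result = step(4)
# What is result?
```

step(k) = 1 + 2·step(k-1), step(0)=3. Closed form: (3+1)·2^4 - 1 = 63.

Answer: 63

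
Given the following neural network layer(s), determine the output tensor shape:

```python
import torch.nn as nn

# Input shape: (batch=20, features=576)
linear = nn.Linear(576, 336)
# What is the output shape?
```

Input: (20, 576) -> Output: (20, 336)

Answer: (20, 336)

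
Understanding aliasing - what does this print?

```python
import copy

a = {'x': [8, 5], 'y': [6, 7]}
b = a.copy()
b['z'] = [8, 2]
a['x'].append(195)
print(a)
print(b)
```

Key concept: shallow copy of dict with mutable values.
Step by step:
`a = {'x': [8, 5], 'y': [6, 7]}` → a = {'x': [8, 5], 'y': [6, 7]}
`b = a.copy()` → b = {'x': [8, 5], 'y': [6, 7]}
`b['z'] = [8, 2]` → b = {'x': [8, 5], 'y': [6, 7], 'z': [8, 2]}
`a['x'].append(195)` → a = {'x': [8, 5, 195], 'y': [6, 7]}; b = {'x': [8, 5, 195], 'y': [6, 7], 'z': [8, 2]}
`print(a)` → prints {'x': [8, 5, 195], 'y': [6, 7]}
`print(b)` → prints {'x': [8, 5, 195], 'y': [6, 7], 'z': [8, 2]}

Answer:
{'x': [8, 5, 195], 'y': [6, 7]}
{'x': [8, 5, 195], 'y': [6, 7], 'z': [8, 2]}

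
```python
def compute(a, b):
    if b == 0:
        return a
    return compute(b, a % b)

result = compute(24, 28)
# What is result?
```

compute(24, 28) -> compute(28, 24) -> compute(24, 4) -> compute(4, 0) -> 4

Answer: 4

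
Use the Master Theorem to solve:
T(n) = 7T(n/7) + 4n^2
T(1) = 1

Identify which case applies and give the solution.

a=7, b=7, f(n)=4n^2. log_7(7) = 1. Since c=2 > 1 and the regularity condition holds (7(n/7)^2 = (7/7^2)n^2 with 7/7^2 < 1), Case 3 applies: T(n) = Θ(f(n)) = O(n^2).

Answer: O(n^2) - Case 3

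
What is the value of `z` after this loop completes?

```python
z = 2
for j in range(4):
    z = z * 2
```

Multiply by 2, 4 times: 2 * 2^4 = 32
`z` takes the values: 2 → 4 → 8 → 16 → 32

Answer: 32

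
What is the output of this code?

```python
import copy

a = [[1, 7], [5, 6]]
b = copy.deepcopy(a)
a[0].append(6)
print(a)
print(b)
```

Key concept: deep copy is fully independent.
Step by step:
`a = [[1, 7], [5, 6]]` → a = [[1, 7], [5, 6]]
`b = copy.deepcopy(a)` → b = [[1, 7], [5, 6]]
`a[0].append(6)` → a = [[1, 7, 6], [5, 6]]
`print(a)` → prints [[1, 7, 6], [5, 6]]
`print(b)` → prints [[1, 7], [5, 6]]

Answer:
[[1, 7, 6], [5, 6]]
[[1, 7], [5, 6]]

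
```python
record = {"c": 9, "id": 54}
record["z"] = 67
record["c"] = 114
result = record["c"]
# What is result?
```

Trace:
`record = {"c": 9, "id": 54}` → record = {'c': 9, 'id': 54}
`record["z"] = 67` → record = {'c': 9, 'id': 54, 'z': 67}
`record["c"] = 114` → record = {'c': 114, 'id': 54, 'z': 67}
`result = record["c"]` → result = 114
So result = 114

Answer: 114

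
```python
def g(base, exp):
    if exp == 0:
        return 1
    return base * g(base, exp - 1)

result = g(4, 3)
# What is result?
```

g(4, 3) = 4 * 4 * 4 = 64

Answer: 64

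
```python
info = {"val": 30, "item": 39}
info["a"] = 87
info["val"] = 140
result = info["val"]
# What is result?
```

Trace:
`info = {"val": 30, "item": 39}` → info = {'val': 30, 'item': 39}
`info["a"] = 87` → info = {'val': 30, 'item': 39, 'a': 87}
`info["val"] = 140` → info = {'val': 140, 'item': 39, 'a': 87}
`result = info["val"]` → result = 140
So result = 140

Answer: 140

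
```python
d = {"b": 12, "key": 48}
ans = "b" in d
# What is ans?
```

Trace:
`d = {"b": 12, "key": 48}` → d = {'b': 12, 'key': 48}
`ans = "b" in d` → ans = True
So ans = True

Answer: True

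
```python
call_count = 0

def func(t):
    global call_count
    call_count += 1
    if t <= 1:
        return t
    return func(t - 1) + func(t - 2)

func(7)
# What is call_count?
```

Calls(t) = 1 + Calls(t-1) + Calls(t-2); Calls(0)=Calls(1)=1. For t=7 this gives 41.

Answer: 41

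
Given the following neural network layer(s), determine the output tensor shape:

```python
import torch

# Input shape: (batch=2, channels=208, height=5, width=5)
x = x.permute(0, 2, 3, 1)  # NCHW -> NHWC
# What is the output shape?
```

Input: (2, 208, 5, 5) -> Output: (2, 5, 5, 208)

Answer: (2, 5, 5, 208)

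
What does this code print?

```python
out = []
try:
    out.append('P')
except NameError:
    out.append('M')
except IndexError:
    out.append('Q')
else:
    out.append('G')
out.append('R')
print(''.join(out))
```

Execution trace: 'P' (try body, no exception) → 'G' (else) → 'R' (after the try/except). Output: PGR

Answer: PGR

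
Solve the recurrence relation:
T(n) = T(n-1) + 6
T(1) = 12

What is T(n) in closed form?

Unrolling: T(n) = T(1) + 6·(n-1) = 12 + 6(n-1) = 6n + 6.

Answer: T(n) = 6n + 6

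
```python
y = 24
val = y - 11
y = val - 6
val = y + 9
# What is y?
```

Trace:
`y = 24` → y = 24
`val = y - 11` → val = 13
`y = val - 6` → y = 7
`val = y + 9` → val = 16
So y = 7

Answer: 7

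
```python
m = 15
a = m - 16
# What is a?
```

Trace:
`m = 15` → m = 15
`a = m - 16` → a = -1
So a = -1

Answer: -1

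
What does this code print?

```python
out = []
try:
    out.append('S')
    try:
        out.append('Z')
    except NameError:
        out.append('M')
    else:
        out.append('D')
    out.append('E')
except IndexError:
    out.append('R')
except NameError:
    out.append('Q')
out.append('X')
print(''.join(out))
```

Execution trace: 'S' (try body) → 'Z' (inner try body, no exception) → 'D' (inner else) → 'E' (try body, no exception) → 'X' (after the try/except). Output: SZDEX

Answer: SZDEX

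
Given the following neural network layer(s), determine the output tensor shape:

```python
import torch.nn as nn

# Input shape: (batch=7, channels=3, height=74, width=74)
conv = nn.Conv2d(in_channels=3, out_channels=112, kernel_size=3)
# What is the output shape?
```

Input: (7, 3, 74, 74) -> Output: (7, 112, 72, 72)

Answer: (7, 112, 72, 72)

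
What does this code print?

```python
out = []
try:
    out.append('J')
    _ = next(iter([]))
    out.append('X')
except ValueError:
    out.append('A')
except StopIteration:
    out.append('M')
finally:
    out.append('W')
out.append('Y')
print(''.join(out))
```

Execution trace: 'J' (try body) → 'M' (except StopIteration) → 'W' (finally) → 'Y' (after the try/except). Output: JMWY

Answer: JMWY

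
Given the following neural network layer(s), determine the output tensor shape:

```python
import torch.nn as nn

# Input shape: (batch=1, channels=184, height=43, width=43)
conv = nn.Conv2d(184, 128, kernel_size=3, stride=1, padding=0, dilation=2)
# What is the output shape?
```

Input: (1, 184, 43, 43) -> Output: (1, 128, 39, 39)

Answer: (1, 128, 39, 39)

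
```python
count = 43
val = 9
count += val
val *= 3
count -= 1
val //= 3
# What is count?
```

Trace:
`count = 43` → count = 43
`val = 9` → val = 9
`count += val` → count = 52
`val *= 3` → val = 27
`count -= 1` → count = 51
`val //= 3` → val = 9
So count = 51

Answer: 51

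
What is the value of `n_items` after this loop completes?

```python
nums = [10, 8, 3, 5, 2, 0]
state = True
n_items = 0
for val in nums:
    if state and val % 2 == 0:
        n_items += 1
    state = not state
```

Count even values at even positions
`n_items` takes the values: 0 → 1 → 2

Answer: 2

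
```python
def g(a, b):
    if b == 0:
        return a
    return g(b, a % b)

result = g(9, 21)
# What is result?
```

g(9, 21) -> g(21, 9) -> g(9, 3) -> g(3, 0) -> 3

Answer: 3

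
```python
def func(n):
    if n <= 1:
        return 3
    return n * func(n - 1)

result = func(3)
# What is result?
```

func(3) = 3 * 2 * 3 = 18

Answer: 18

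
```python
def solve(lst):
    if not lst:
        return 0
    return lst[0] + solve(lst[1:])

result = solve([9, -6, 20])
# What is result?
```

9 + (-6) + 20 + 0 = 23

Answer: 23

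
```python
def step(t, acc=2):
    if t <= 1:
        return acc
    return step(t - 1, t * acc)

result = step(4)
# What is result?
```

Accumulator trace (n, acc): (4, 2) -> (3, 8) -> (2, 24) -> (1, 48) -> return 48

Answer: 48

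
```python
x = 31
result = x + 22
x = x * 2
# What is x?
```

Trace:
`x = 31` → x = 31
`result = x + 22` → result = 53
`x = x * 2` → x = 62
So x = 62

Answer: 62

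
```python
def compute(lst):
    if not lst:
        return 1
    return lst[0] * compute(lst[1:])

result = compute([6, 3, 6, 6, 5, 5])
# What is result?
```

Product over [6, 3, 6, 6, 5, 5] = 6 * 3 * 6 * 6 * 5 * 5 = 16200

Answer: 16200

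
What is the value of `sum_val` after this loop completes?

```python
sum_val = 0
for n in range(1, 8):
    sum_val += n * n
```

Sum of squares 1² to 7² = 140
`sum_val` takes the values: 0 → 1 → 5 → 14 → 30 → 55 → 91 → 140

Answer: 140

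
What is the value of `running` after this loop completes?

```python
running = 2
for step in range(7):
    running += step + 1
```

Start at 2, add 1 to 7 = 30
`running` takes the values: 2 → 3 → 5 → 8 → 12 → 17 → 23 → 30

Answer: 30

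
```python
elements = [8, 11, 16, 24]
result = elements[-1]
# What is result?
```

Trace:
`elements = [8, 11, 16, 24]` → elements = [8, 11, 16, 24]
`result = elements[-1]` → result = 24
So result = 24

Answer: 24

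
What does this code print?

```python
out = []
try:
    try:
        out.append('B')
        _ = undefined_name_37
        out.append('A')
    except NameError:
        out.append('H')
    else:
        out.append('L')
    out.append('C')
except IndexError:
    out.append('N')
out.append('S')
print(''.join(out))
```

Execution trace: 'B' (inner try body) → 'H' (inner except NameError) → 'C' (try body, no exception) → 'S' (after the try/except). Output: BHCS

Answer: BHCS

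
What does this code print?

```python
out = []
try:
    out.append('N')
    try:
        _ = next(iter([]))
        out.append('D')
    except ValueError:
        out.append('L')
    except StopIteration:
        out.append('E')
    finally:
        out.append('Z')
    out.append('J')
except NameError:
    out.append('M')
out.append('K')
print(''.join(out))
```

Execution trace: 'N' (try body) → 'E' (inner except StopIteration) → 'Z' (inner finally) → 'J' (try body, no exception) → 'K' (after the try/except). Output: NEZJK

Answer: NEZJK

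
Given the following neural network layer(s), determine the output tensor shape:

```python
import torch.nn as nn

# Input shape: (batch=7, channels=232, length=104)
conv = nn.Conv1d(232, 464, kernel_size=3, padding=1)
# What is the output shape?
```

Input: (7, 232, 104) -> Output: (7, 464, 104)

Answer: (7, 464, 104)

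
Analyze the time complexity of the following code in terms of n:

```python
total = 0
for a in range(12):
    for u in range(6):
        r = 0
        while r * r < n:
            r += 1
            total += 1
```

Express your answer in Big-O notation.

Each loop level contributes: 1 × 1 × √n. Multiplying the contributions gives O(√n).

Answer: O(√n)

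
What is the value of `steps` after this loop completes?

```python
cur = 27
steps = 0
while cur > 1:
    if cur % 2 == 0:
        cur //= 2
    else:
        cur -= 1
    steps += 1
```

Steps to reduce 27 to 1
`steps` takes the values: 0 → 1 → 2 → 3 → 4 → 5 → 6 → 7

Answer: 7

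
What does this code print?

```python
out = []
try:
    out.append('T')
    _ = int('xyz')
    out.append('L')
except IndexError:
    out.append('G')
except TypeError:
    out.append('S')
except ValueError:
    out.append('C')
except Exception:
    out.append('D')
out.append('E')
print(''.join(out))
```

Execution trace: 'T' (try body) → 'C' (except ValueError) → 'E' (after the try/except). Output: TCE

Answer: TCE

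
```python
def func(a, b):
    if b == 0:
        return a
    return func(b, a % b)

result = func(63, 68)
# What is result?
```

func(63, 68) -> func(68, 63) -> func(63, 5) -> func(5, 3) -> func(3, 2) -> func(2, 1) -> func(1, 0) -> 1

Answer: 1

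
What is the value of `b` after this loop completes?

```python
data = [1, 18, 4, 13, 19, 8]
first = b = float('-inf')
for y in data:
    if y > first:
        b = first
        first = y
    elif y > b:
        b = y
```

Second largest (with repeats) in [1, 18, 4, 13, 19, 8]
`b` takes the values: -inf → 1 → 4 → 13 → 18

Answer: 18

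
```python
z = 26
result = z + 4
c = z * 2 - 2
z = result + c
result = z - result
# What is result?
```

Trace:
`z = 26` → z = 26
`result = z + 4` → result = 30
`c = z * 2 - 2` → c = 50
`z = result + c` → z = 80
`result = z - result` → result = 50
So result = 50

Answer: 50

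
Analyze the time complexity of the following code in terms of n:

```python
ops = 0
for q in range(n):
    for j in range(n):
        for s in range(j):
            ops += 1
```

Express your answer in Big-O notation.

Each loop level contributes: n × n × n. Multiplying the contributions gives O(n^3).

Answer: O(n^3)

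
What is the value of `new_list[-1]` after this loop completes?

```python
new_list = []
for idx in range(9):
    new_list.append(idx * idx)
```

Last element of squares 0 to 8
`new_list` takes the values: [] → [0] → [0, 1] → [0, 1, 4] → [0, 1, 4, 9] → [0, 1, 4, 9, 16] → [0, 1, 4, 9, 16, 25] → [0, 1, 4, 9, 16, 25, 36] → [0, 1, 4, 9, 16, 25, 36, 49] → [0, 1, 4, 9, 16, 25, 36, 49, 64]
So `new_list[-1]` = 64

Answer: 64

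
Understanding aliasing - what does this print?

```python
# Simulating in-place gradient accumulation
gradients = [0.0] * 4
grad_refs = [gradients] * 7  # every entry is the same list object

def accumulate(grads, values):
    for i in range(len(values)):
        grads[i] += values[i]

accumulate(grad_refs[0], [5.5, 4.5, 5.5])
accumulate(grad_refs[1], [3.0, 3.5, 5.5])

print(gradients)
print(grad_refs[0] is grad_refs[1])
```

Key concept: gradient accumulation aliasing.
Step by step:
`gradients = [0.0] * 4` → gradients = [0.0, 0.0, 0.0, 0.0]
`grad_refs = [gradients] * 7` → grad_refs = [[0.0, 0.0, 0.0, 0.0], [0.0, 0.0, 0.0, 0.0], [0.0, 0.0, 0.0, 0.0], [0.0, 0.0, 0.0, 0.0], [0.0, 0.0, 0.0, 0.0], [0.0, 0.0, 0.0, 0.0], [0.0, 0.0, 0.0, 0.0]]
`accumulate(grad_refs[0], [5.5, 4.5, 5.5])` → gradients = [5.5, 4.5, 5.5, 0.0]; grad_refs = [[5.5, 4.5, 5.5, 0.0], [5.5, 4.5, 5.5, 0.0], [5.5, 4.5, 5.5, 0.0], [5.5, 4.5, 5.5, 0.0], [5.5, 4.5, 5.5, 0.0], [5.5, 4.5, 5.5, 0.0], [5.5, 4.5, 5.5, 0.0]]
`accumulate(grad_refs[1], [3.0, 3.5, 5.5])` → gradients = [8.5, 8.0, 11.0, 0.0]; grad_refs = [[8.5, 8.0, 11.0, 0.0], [8.5, 8.0, 11.0, 0.0], [8.5, 8.0, 11.0, 0.0], [8.5, 8.0, 11.0, 0.0], [8.5, 8.0, 11.0, 0.0], [8.5, 8.0, 11.0, 0.0], [8.5, 8.0, 11.0, 0.0]]
`print(gradients)` → prints [8.5, 8.0, 11.0, 0.0]
`print(grad_refs[0] is grad_refs[1])` → prints True

Answer:
[8.5, 8.0, 11.0, 0.0]
True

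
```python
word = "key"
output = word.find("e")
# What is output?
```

Trace:
`word = "key"` → word = 'key'
`output = word.find("e")` → output = 1
So output = 1

Answer: 1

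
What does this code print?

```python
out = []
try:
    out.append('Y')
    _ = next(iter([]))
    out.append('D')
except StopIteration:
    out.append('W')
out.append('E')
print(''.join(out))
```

Execution trace: 'Y' (try body) → 'W' (except StopIteration) → 'E' (after the try/except). Output: YWE

Answer: YWE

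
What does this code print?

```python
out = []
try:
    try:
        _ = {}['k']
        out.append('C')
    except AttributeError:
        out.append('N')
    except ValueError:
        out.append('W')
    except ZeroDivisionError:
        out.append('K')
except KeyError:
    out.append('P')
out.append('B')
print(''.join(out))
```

Execution trace: 'P' (outer except KeyError) → 'B' (after the try/except). Output: PB

Answer: PB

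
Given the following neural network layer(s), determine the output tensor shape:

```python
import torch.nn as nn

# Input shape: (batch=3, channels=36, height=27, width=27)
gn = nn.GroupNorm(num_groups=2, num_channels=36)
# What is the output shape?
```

Input: (3, 36, 27, 27) -> Output: (3, 36, 27, 27)

Answer: (3, 36, 27, 27)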